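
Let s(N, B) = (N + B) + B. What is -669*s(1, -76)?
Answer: 101019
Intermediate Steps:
s(N, B) = N + 2*B (s(N, B) = (B + N) + B = N + 2*B)
-669*s(1, -76) = -669*(1 + 2*(-76)) = -669*(1 - 152) = -669*(-151) = 101019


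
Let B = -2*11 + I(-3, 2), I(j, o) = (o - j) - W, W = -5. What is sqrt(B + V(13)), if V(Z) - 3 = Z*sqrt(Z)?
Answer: sqrt(-9 + 13*sqrt(13)) ≈ 6.1540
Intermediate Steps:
V(Z) = 3 + Z**(3/2) (V(Z) = 3 + Z*sqrt(Z) = 3 + Z**(3/2))
I(j, o) = 5 + o - j (I(j, o) = (o - j) - 1*(-5) = (o - j) + 5 = 5 + o - j)
B = -12 (B = -2*11 + (5 + 2 - 1*(-3)) = -22 + (5 + 2 + 3) = -22 + 10 = -12)
sqrt(B + V(13)) = sqrt(-12 + (3 + 13**(3/2))) = sqrt(-12 + (3 + 13*sqrt(13))) = sqrt(-9 + 13*sqrt(13))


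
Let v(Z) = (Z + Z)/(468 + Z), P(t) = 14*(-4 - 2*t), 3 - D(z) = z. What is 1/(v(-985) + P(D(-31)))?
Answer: -517/519166 ≈ -0.00099583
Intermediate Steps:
D(z) = 3 - z
P(t) = -56 - 28*t
v(Z) = 2*Z/(468 + Z) (v(Z) = (2*Z)/(468 + Z) = 2*Z/(468 + Z))
1/(v(-985) + P(D(-31))) = 1/(2*(-985)/(468 - 985) + (-56 - 28*(3 - 1*(-31)))) = 1/(2*(-985)/(-517) + (-56 - 28*(3 + 31))) = 1/(2*(-985)*(-1/517) + (-56 - 28*34)) = 1/(1970/517 + (-56 - 952)) = 1/(1970/517 - 1008) = 1/(-519166/517) = -517/519166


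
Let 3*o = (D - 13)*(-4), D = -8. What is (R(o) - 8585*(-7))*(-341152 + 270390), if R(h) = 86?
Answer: -4258527922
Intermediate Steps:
o = 28 (o = ((-8 - 13)*(-4))/3 = (-21*(-4))/3 = (⅓)*84 = 28)
(R(o) - 8585*(-7))*(-341152 + 270390) = (86 - 8585*(-7))*(-341152 + 270390) = (86 + 60095)*(-70762) = 60181*(-70762) = -4258527922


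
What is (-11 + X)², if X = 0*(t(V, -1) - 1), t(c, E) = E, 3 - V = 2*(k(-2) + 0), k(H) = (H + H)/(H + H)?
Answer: 121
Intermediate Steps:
k(H) = 1 (k(H) = (2*H)/((2*H)) = (2*H)*(1/(2*H)) = 1)
V = 1 (V = 3 - 2*(1 + 0) = 3 - 2 = 1)
X = 0 (X = 0*(-1 - 1) = 0*(-2) = 0)
(-11 + X)² = (-11 + 0)² = (-11)² = 121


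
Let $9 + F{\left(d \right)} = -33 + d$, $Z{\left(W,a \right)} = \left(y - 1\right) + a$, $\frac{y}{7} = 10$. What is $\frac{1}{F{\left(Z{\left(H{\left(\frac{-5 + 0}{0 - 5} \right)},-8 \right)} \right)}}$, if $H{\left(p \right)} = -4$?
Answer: $\frac{1}{19} \approx 0.052632$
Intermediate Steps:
$y = 70$ ($y = 7 \cdot 10 = 70$)
$Z{\left(W,a \right)} = 69 + a$ ($Z{\left(W,a \right)} = \left(70 - 1\right) + a = 69 + a$)
$F{\left(d \right)} = -42 + d$ ($F{\left(d \right)} = -9 + \left(-33 + d\right) = -42 + d$)
$\frac{1}{F{\left(Z{\left(H{\left(\frac{-5 + 0}{0 - 5} \right)},-8 \right)} \right)}} = \frac{1}{-42 + \left(69 - 8\right)} = \frac{1}{-42 + 61} = \frac{1}{19}$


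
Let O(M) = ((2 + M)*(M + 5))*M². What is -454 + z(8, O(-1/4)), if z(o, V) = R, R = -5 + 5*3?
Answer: -444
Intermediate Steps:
R = 10 (R = -5 + 15 = 10)
O(M) = M²*(2 + M)*(5 + M) (O(M) = ((2 + M)*(5 + M))*M² = M²*(2 + M)*(5 + M))
z(o, V) = 10
-454 + z(8, O(-1/4)) = -454 + 10 = -444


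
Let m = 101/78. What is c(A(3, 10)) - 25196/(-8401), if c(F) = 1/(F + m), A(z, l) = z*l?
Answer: 62158714/20506841 ≈ 3.0311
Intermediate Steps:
m = 101/78 (m = 101*(1/78) = 101/78 ≈ 1.2949)
A(z, l) = l*z
c(F) = 1/(101/78 + F) (c(F) = 1/(F + 101/78) = 1/(101/78 + F))
c(A(3, 10)) - 25196/(-8401) = 78/(101 + 78*(10*3)) - 25196/(-8401) = 78/(101 + 78*30) - 25196*(-1/8401) = 78/(101 + 2340) + 25196/8401 = 78/2441 + 25196/8401 = 62158714/20506841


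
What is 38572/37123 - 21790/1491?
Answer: -751399318/55350393 ≈ -13.575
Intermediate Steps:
38572/37123 - 21790/1491 = -751399318/55350393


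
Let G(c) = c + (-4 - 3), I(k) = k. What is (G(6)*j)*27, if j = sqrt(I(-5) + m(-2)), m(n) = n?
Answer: -27*I*sqrt(7) ≈ -71.435*I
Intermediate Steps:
j = I*sqrt(7) (j = sqrt(-5 - 2) = sqrt(-7) = I*sqrt(7) ≈ 2.6458*I)
G(c) = -7 + c (G(c) = c - 7 = -7 + c)
(G(6)*j)*27 = ((-7 + 6)*(I*sqrt(7)))*27 = -I*sqrt(7)*27 = -27*I*sqrt(7)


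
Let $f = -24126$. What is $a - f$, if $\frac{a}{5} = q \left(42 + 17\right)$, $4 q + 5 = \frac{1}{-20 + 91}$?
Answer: $\frac{3373677}{142} \approx 23758.0$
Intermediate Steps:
$q = - \frac{177}{142}$ ($q = - \frac{5}{4} + \frac{1}{4 \left(-20 + 91\right)} = - \frac{5}{4} + \frac{1}{4 \cdot 71} = - \frac{5}{4} + \frac{1}{4} \cdot \frac{1}{71} = - \frac{5}{4} + \frac{1}{284} = - \frac{177}{142} \approx -1.2465$)
$a = - \frac{52215}{142}$ ($a = 5 \left(- \frac{177 \left(42 + 17\right)}{142}\right) = 5 \left(\left(- \frac{177}{142}\right) 59\right) = 5 \left(- \frac{10443}{142}\right) = - \frac{52215}{142} \approx -367.71$)
$a - f = - \frac{52215}{142} - -24126 = - \frac{52215}{142} + 24126 = \frac{3373677}{142}$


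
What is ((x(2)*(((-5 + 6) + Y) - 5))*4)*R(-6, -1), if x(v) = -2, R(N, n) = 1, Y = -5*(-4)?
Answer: -128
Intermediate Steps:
Y = 20
((x(2)*(((-5 + 6) + Y) - 5))*4)*R(-6, -1) = (-2*(((-5 + 6) + 20) - 5)*4)*1 = (-2*((1 + 20) - 5)*4)*1 = (-2*(21 - 5)*4)*1 = (-2*16*4)*1 = -32*4*1 = -128*1 = -128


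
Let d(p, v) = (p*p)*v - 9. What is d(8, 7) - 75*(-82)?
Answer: 6589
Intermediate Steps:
d(p, v) = -9 + v*p² (d(p, v) = p²*v - 9 = v*p² - 9 = -9 + v*p²)
d(8, 7) - 75*(-82) = (-9 + 7*8²) - 75*(-82) = (-9 + 7*64) + 6150 = (-9 + 448) + 6150 = 439 + 6150 = 6589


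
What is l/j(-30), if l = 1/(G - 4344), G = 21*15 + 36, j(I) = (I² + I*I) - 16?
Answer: -1/7123512 ≈ -1.4038e-7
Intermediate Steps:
j(I) = -16 + 2*I² (j(I) = (I² + I²) - 16 = 2*I² - 16 = -16 + 2*I²)
G = 351 (G = 315 + 36 = 351)
l = -1/3993 (l = 1/(351 - 4344) = 1/(-3993) = -1/3993 ≈ -0.00025044)
l/j(-30) = -1/(3993*(-16 + 2*(-30)²)) = -1/(3993*(-16 + 2*900)) = -1/(3993*(-16 + 1800)) = -1/3993/1784 = -1/3993*1/1784 = -1/7123512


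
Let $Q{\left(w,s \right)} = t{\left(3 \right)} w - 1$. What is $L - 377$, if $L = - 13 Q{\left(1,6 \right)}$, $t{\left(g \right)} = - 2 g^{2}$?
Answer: $-130$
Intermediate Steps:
$Q{\left(w,s \right)} = -1 - 18 w$ ($Q{\left(w,s \right)} = - 2 \cdot 3^{2} w - 1 = \left(-2\right) 9 w - 1 = - 18 w - 1 = -1 - 18 w$)
$L = 247$ ($L = - 13 \left(-1 - 18\right) = \left(-13\right) \left(-19\right) = 247$)
$L - 377 = 247 - 377 = -130$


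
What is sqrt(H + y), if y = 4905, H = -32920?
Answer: I*sqrt(28015) ≈ 167.38*I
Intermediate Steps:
sqrt(H + y) = sqrt(-32920 + 4905) = sqrt(-28015) = I*sqrt(28015)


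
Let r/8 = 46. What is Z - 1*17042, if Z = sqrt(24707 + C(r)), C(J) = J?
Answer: -17042 + 5*sqrt(1003) ≈ -16884.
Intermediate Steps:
r = 368 (r = 8*46 = 368)
Z = 5*sqrt(1003) (Z = sqrt(24707 + 368) = sqrt(25075) = 5*sqrt(1003) ≈ 158.35)
Z - 1*17042 = 5*sqrt(1003) - 1*17042 = 5*sqrt(1003) - 17042 = -17042 + 5*sqrt(1003)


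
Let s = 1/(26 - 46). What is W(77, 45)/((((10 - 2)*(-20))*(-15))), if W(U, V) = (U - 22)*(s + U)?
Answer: 5643/3200 ≈ 1.7634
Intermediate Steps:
s = -1/20 (s = 1/(-20) = -1/20 ≈ -0.050000)
W(U, V) = (-22 + U)*(-1/20 + U) (W(U, V) = (U - 22)*(-1/20 + U) = (-22 + U)*(-1/20 + U))
W(77, 45)/((((10 - 2)*(-20))*(-15))) = (11/10 + 77**2 - 441/20*77)/((((10 - 2)*(-20))*(-15))) = (11/10 + 5929 - 33957/20)/(((8*(-20))*(-15))) = 16929/(4*((-160*(-15)))) = (16929/4)/2400 = (16929/4)*(1/2400) = 5643/3200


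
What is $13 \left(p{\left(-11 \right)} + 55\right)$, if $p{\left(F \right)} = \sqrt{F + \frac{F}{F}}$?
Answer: $715 + 13 i \sqrt{10} \approx 715.0 + 41.11 i$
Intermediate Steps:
$p{\left(F \right)} = \sqrt{1 + F}$ ($p{\left(F \right)} = \sqrt{F + 1} = \sqrt{1 + F}$)
$13 \left(p{\left(-11 \right)} + 55\right) = 13 \left(\sqrt{1 - 11} + 55\right) = 13 \left(\sqrt{-10} + 55\right) = 13 \left(i \sqrt{10} + 55\right) = 13 \left(55 + i \sqrt{10}\right) = 715 + 13 i \sqrt{10}$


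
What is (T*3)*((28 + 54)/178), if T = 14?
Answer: 1722/89 ≈ 19.348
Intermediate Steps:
(T*3)*((28 + 54)/178) = (14*3)*((28 + 54)/178) = 42*(82*(1/178)) = 42*(41/89) = 1722/89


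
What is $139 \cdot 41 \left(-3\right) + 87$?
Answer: $-17010$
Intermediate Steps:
$139 \cdot 41 \left(-3\right) + 87 = 139 \left(-123\right) + 87 = -17097 + 87 = -17010$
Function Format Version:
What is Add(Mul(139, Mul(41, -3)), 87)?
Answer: -17010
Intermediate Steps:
Add(Mul(139, Mul(41, -3)), 87) = Add(Mul(139, -123), 87) = Add(-17097, 87) = -17010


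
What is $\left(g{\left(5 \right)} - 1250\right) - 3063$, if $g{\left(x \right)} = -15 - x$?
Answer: $-4333$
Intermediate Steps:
$\left(g{\left(5 \right)} - 1250\right) - 3063 = \left(\left(-15 - 5\right) - 1250\right) - 3063 = \left(-20 - 1250\right) - 3063 = -1270 - 3063 = -4333$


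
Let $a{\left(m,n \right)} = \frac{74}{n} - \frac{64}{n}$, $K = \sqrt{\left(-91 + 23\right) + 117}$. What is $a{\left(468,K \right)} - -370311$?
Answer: $\frac{2592187}{7} \approx 3.7031 \cdot 10^{5}$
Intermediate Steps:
$K = 7$ ($K = \sqrt{-68 + 117} = \sqrt{49} = 7$)
$a{\left(m,n \right)} = \frac{10}{n}$
$a{\left(468,K \right)} - -370311 = \frac{10}{7} - -370311 = 10 \cdot \frac{1}{7} + 370311 = \frac{10}{7} + 370311 = \frac{2592187}{7}$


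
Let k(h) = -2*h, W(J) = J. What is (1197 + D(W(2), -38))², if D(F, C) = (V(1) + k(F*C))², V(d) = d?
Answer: 605455236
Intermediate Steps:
D(F, C) = (1 - 2*C*F)² (D(F, C) = (1 - 2*F*C)² = (1 - 2*C*F)²)
(1197 + D(W(2), -38))² = (1197 + (-1 + 2*(-38)*2)²)² = (1197 + (-1 - 152)²)² = (1197 + (-153)²)² = (1197 + 23409)² = 24606² = 605455236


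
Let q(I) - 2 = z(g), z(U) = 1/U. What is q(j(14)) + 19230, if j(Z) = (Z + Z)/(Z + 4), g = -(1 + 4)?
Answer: 96159/5 ≈ 19232.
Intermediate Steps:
g = -5 (g = -1*5 = -5)
j(Z) = 2*Z/(4 + Z) (j(Z) = (2*Z)/(4 + Z) = 2*Z/(4 + Z))
q(I) = 9/5 (q(I) = 2 + 1/(-5) = 2 - ⅕ = 9/5)
q(j(14)) + 19230 = 9/5 + 19230 = 96159/5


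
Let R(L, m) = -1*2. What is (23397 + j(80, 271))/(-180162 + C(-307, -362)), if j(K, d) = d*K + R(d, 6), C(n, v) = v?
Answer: -45075/180524 ≈ -0.24969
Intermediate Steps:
R(L, m) = -2
j(K, d) = -2 + K*d (j(K, d) = d*K - 2 = K*d - 2 = -2 + K*d)
(23397 + j(80, 271))/(-180162 + C(-307, -362)) = (23397 + (-2 + 80*271))/(-180162 - 362) = (23397 + (-2 + 21680))/(-180524) = (23397 + 21678)*(-1/180524) = 45075*(-1/180524) = -45075/180524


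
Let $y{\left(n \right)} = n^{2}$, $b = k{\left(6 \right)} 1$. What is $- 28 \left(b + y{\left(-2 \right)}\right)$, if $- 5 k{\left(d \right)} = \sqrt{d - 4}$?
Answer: $-112 + \frac{28 \sqrt{2}}{5} \approx -104.08$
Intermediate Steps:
$k{\left(d \right)} = - \frac{\sqrt{-4 + d}}{5}$ ($k{\left(d \right)} = - \frac{\sqrt{d - 4}}{5} = - \frac{\sqrt{-4 + d}}{5}$)
$b = - \frac{\sqrt{2}}{5}$ ($b = - \frac{\sqrt{-4 + 6}}{5} \cdot 1 = - \frac{\sqrt{2}}{5} \cdot 1 = - \frac{\sqrt{2}}{5} \approx -0.28284$)
$- 28 \left(b + y{\left(-2 \right)}\right) = - 28 \left(- \frac{\sqrt{2}}{5} + \left(-2\right)^{2}\right) = - 28 \left(- \frac{\sqrt{2}}{5} + 4\right) = - 28 \left(4 - \frac{\sqrt{2}}{5}\right) = -112 + \frac{28 \sqrt{2}}{5}$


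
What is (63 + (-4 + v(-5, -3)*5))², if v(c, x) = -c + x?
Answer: 4761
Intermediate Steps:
v(c, x) = x - c
(63 + (-4 + v(-5, -3)*5))² = (63 + (-4 + (-3 - 1*(-5))*5))² = (63 + (-4 + (-3 + 5)*5))² = (63 + (-4 + 2*5))² = (63 + (-4 + 10))² = (63 + 6)² = 69² = 4761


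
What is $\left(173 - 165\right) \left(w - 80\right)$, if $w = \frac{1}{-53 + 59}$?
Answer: $- \frac{1916}{3} \approx -638.67$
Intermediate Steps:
$w = \frac{1}{6} \approx 0.16667$
$\left(173 - 165\right) \left(w - 80\right) = \left(173 - 165\right) \left(\frac{1}{6} - 80\right) = 8 \left(- \frac{479}{6}\right) = - \frac{1916}{3}$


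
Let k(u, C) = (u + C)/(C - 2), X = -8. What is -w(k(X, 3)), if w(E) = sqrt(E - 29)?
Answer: -I*sqrt(34) ≈ -5.8309*I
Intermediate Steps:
k(u, C) = (C + u)/(-2 + C)
w(E) = sqrt(-29 + E)
-w(k(X, 3)) = -sqrt(-29 + (3 - 8)/(-2 + 3)) = -sqrt(-29 - 5/1) = -sqrt(-29 + 1*(-5)) = -sqrt(-29 - 5) = -sqrt(-34) = -I*sqrt(34)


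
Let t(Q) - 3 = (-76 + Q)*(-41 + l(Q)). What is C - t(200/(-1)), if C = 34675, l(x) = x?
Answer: -31844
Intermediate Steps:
t(Q) = 3 + (-76 + Q)*(-41 + Q)
C - t(200/(-1)) = 34675 - (3119 + (200/(-1))**2 - 23400/(-1)) = 34675 - (3119 + (200*(-1))**2 - 23400*(-1)) = 34675 - (3119 + (-200)**2 - 117*(-200)) = 34675 - (3119 + 40000 + 23400) = 34675 - 1*66519 = 34675 - 66519 = -31844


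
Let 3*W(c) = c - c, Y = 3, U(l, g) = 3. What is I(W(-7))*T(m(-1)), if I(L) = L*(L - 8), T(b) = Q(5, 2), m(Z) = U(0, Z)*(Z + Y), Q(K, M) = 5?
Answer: 0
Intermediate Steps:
W(c) = 0 (W(c) = (c - c)/3 = (1/3)*0 = 0)
m(Z) = 9 + 3*Z (m(Z) = 3*(Z + 3) = 3*(3 + Z) = 9 + 3*Z)
T(b) = 5
I(L) = L*(-8 + L)
I(W(-7))*T(m(-1)) = (0*(-8 + 0))*5 = (0*(-8))*5 = 0*5 = 0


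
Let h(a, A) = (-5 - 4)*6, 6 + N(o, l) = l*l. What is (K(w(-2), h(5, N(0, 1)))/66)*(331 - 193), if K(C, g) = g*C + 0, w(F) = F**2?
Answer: -4968/11 ≈ -451.64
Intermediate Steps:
N(o, l) = -6 + l**2 (N(o, l) = -6 + l*l = -6 + l**2)
h(a, A) = -54 (h(a, A) = -9*6 = -54)
K(C, g) = C*g (K(C, g) = C*g + 0 = C*g)
(K(w(-2), h(5, N(0, 1)))/66)*(331 - 193) = (((-2)**2*(-54))/66)*(331 - 193) = ((4*(-54))*(1/66))*138 = -216*1/66*138 = -36/11*138 = -4968/11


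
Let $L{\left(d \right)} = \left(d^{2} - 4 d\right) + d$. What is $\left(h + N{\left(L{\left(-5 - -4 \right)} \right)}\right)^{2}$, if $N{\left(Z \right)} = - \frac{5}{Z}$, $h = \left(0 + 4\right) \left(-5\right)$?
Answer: $\frac{7225}{16} \approx 451.56$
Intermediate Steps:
$L{\left(d \right)} = d^{2} - 3 d$
$h = -20$ ($h = 4 \left(-5\right) = -20$)
$\left(h + N{\left(L{\left(-5 - -4 \right)} \right)}\right)^{2} = \left(-20 - \frac{5}{\left(-5 - -4\right) \left(-3 - 1\right)}\right)^{2} = \left(-20 - \frac{5}{\left(-5 + 4\right) \left(-3 + \left(-5 + 4\right)\right)}\right)^{2} = \left(-20 - \frac{5}{\left(-1\right) \left(-3 - 1\right)}\right)^{2} = \left(-20 - \frac{5}{\left(-1\right) \left(-4\right)}\right)^{2} = \left(-20 - \frac{5}{4}\right)^{2} = \left(- \frac{85}{4}\right)^{2} = \frac{7225}{16}$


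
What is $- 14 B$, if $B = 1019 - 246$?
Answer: $-10822$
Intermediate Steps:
$B = 773$ ($B = 1019 - 246 = 773$)
$- 14 B = \left(-14\right) 773 = -10822$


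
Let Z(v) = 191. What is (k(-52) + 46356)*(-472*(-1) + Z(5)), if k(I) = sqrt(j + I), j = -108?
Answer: 30734028 + 2652*I*sqrt(10) ≈ 3.0734e+7 + 8386.4*I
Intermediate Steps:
k(I) = sqrt(-108 + I)
(k(-52) + 46356)*(-472*(-1) + Z(5)) = (sqrt(-108 - 52) + 46356)*(-472*(-1) + 191) = (sqrt(-160) + 46356)*(472 + 191) = (4*I*sqrt(10) + 46356)*663 = (46356 + 4*I*sqrt(10))*663 = 30734028 + 2652*I*sqrt(10)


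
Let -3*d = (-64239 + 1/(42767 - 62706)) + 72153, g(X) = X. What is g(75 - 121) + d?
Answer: -160548827/59817 ≈ -2684.0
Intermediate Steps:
d = -157797245/59817 (d = -((-64239 + 1/(42767 - 62706)) + 72153)/3 = -((-64239 + 1/(-19939)) + 72153)/3 = -((-64239 - 1/19939) + 72153)/3 = -(-1280861422/19939 + 72153)/3 = -⅓*157797245/19939 = -157797245/59817 ≈ -2638.0)
g(75 - 121) + d = (75 - 121) - 157797245/59817 = -46 - 157797245/59817 = -160548827/59817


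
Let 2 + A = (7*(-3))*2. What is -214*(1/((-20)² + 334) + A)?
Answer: 3455565/367 ≈ 9415.7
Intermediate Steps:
A = -44 (A = -2 + (7*(-3))*2 = -2 - 21*2 = -2 - 42 = -44)
-214*(1/((-20)² + 334) + A) = -214*(1/((-20)² + 334) - 44) = -214*(1/(400 + 334) - 44) = -214*(1/734 - 44) = -214*(-32295/734) = 3455565/367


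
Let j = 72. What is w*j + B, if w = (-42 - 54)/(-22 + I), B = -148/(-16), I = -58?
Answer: 1913/20 ≈ 95.650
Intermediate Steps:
B = 37/4 (B = -148*(-1/16) = 37/4 ≈ 9.2500)
w = 6/5 (w = (-42 - 54)/(-22 - 58) = -96/(-80) = -96*(-1/80) = 6/5 ≈ 1.2000)
w*j + B = (6/5)*72 + 37/4 = 432/5 + 37/4 = 1913/20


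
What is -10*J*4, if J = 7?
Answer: -280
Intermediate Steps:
-10*J*4 = -10*7*4 = -70*4 = -280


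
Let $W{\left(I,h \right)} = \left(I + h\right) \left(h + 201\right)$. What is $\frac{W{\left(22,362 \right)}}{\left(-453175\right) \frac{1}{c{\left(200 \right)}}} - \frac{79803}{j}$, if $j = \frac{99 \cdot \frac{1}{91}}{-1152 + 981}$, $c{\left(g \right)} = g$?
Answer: $\frac{2501133323253}{199397} \approx 1.2543 \cdot 10^{7}$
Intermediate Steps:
$W{\left(I,h \right)} = \left(201 + h\right) \left(I + h\right)$ ($W{\left(I,h \right)} = \left(I + h\right) \left(201 + h\right) = \left(201 + h\right) \left(I + h\right)$)
$j = - \frac{11}{1729}$ ($j = \frac{99 \cdot \frac{1}{91}}{-171} = \frac{99}{91} \left(- \frac{1}{171}\right) = - \frac{11}{1729} \approx -0.0063621$)
$\frac{W{\left(22,362 \right)}}{\left(-453175\right) \frac{1}{c{\left(200 \right)}}} - \frac{79803}{j} = \frac{362^{2} + 201 \cdot 22 + 201 \cdot 362 + 22 \cdot 362}{\left(-453175\right) \frac{1}{200}} - \frac{79803}{- \frac{11}{1729}} = \frac{131044 + 4422 + 72762 + 7964}{\left(-453175\right) \frac{1}{200}} - - \frac{137979387}{11} = \frac{216192}{- \frac{18127}{8}} + \frac{137979387}{11} = 216192 \left(- \frac{8}{18127}\right) + \frac{137979387}{11} = - \frac{1729536}{18127} + \frac{137979387}{11} = \frac{2501133323253}{199397}$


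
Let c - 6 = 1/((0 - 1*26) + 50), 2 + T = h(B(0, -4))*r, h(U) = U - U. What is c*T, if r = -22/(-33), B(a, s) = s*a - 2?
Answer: -145/12 ≈ -12.083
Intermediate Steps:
B(a, s) = -2 + a*s (B(a, s) = a*s - 2 = -2 + a*s)
r = 2/3 (r = -22*(-1/33) = 2/3 ≈ 0.66667)
h(U) = 0
T = -2 (T = -2 + 0*(2/3) = -2 + 0 = -2)
c = 145/24 (c = 6 + 1/((0 - 1*26) + 50) = 6 + 1/((0 - 26) + 50) = 6 + 1/(-26 + 50) = 6 + 1/24 = 145/24 ≈ 6.0417)
c*T = (145/24)*(-2) = -145/12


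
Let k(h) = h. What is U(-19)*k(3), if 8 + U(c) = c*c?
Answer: 1059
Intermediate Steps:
U(c) = -8 + c² (U(c) = -8 + c*c = -8 + c²)
U(-19)*k(3) = (-8 + (-19)²)*3 = (-8 + 361)*3 = 353*3 = 1059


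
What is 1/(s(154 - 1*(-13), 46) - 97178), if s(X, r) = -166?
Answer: -1/97344 ≈ -1.0273e-5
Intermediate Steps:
1/(s(154 - 1*(-13), 46) - 97178) = 1/(-166 - 97178) = 1/(-97344) = -1/97344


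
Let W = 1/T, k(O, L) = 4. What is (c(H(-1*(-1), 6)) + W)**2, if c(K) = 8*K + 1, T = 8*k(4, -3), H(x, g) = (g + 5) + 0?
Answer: 8116801/1024 ≈ 7926.6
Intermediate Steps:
H(x, g) = 5 + g (H(x, g) = (5 + g) + 0 = 5 + g)
T = 32 (T = 8*4 = 32)
c(K) = 1 + 8*K
W = 1/32 ≈ 0.031250
(c(H(-1*(-1), 6)) + W)**2 = ((1 + 8*(5 + 6)) + 1/32)**2 = ((1 + 8*11) + 1/32)**2 = ((1 + 88) + 1/32)**2 = (89 + 1/32)**2 = (2849/32)**2 = 8116801/1024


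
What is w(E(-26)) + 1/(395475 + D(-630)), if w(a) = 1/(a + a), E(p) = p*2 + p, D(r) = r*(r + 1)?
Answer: -263863/41170740 ≈ -0.0064090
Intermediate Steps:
D(r) = r*(1 + r)
E(p) = 3*p (E(p) = 2*p + p = 3*p)
w(a) = 1/(2*a)
w(E(-26)) + 1/(395475 + D(-630)) = 1/(2*((3*(-26)))) + 1/(395475 - 630*(1 - 630)) = (½)/(-78) + 1/(395475 - 630*(-629)) = (½)*(-1/78) + 1/(395475 + 396270) = -1/156 + 1/791745 = -263863/41170740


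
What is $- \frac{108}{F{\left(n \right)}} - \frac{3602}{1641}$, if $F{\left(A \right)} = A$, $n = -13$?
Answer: $\frac{130402}{21333} \approx 6.1127$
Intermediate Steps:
$- \frac{108}{F{\left(n \right)}} - \frac{3602}{1641} = - \frac{108}{-13} - \frac{3602}{1641} = \left(-108\right) \left(- \frac{1}{13}\right) - \frac{3602}{1641} = \frac{108}{13} - \frac{3602}{1641} = \frac{130402}{21333}$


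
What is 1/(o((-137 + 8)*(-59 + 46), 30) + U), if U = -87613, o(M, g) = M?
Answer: -1/85936 ≈ -1.1637e-5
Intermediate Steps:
1/(o((-137 + 8)*(-59 + 46), 30) + U) = 1/((-137 + 8)*(-59 + 46) - 87613) = 1/(-129*(-13) - 87613) = 1/(1677 - 87613) = 1/(-85936) = -1/85936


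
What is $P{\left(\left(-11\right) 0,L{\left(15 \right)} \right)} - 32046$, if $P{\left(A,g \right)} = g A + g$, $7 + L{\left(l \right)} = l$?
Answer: $-32038$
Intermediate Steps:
$L{\left(l \right)} = -7 + l$
$P{\left(A,g \right)} = g + A g$ ($P{\left(A,g \right)} = A g + g = g + A g$)
$P{\left(\left(-11\right) 0,L{\left(15 \right)} \right)} - 32046 = \left(-7 + 15\right) \left(1 - 0\right) - 32046 = 8 \left(1 + 0\right) - 32046 = 8 \cdot 1 - 32046 = 8 - 32046 = -32038$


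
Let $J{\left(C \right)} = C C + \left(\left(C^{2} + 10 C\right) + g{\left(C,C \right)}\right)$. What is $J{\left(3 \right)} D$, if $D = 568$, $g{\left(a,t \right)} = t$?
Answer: $28968$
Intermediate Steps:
$J{\left(C \right)} = 2 C^{2} + 11 C$ ($J{\left(C \right)} = C C + \left(\left(C^{2} + 10 C\right) + C\right) = C^{2} + \left(C^{2} + 11 C\right) = 2 C^{2} + 11 C$)
$J{\left(3 \right)} D = 3 \left(11 + 2 \cdot 3\right) 568 = 3 \left(11 + 6\right) 568 = 3 \cdot 17 \cdot 568 = 51 \cdot 568 = 28968$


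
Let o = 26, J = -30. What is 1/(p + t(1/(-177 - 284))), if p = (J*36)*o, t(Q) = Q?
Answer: -461/12944881 ≈ -3.5613e-5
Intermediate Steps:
p = -28080 (p = -30*36*26 = -1080*26 = -28080)
1/(p + t(1/(-177 - 284))) = 1/(-28080 + 1/(-177 - 284)) = 1/(-28080 + 1/(-461)) = 1/(-28080 - 1/461) = 1/(-12944881/461) = -461/12944881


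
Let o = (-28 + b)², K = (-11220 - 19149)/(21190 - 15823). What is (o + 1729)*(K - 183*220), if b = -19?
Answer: -283674865694/1789 ≈ -1.5857e+8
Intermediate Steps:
K = -10123/1789 (K = -30369/5367 = -30369*1/5367 = -10123/1789 ≈ -5.6585)
o = 2209 (o = (-28 - 19)² = (-47)² = 2209)
(o + 1729)*(K - 183*220) = (2209 + 1729)*(-10123/1789 - 183*220) = 3938*(-10123/1789 - 40260) = 3938*(-72035263/1789) = -283674865694/1789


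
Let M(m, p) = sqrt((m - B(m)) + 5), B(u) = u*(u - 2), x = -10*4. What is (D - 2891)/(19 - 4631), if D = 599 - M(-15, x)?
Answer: 573/1153 + I*sqrt(265)/4612 ≈ 0.49696 + 0.0035297*I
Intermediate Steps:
x = -40
B(u) = u*(-2 + u)
M(m, p) = sqrt(5 + m - m*(-2 + m)) (M(m, p) = sqrt((m - m*(-2 + m)) + 5) = sqrt(5 + m - m*(-2 + m)))
D = 599 - I*sqrt(265) (D = 599 - sqrt(5 - 15 - 1*(-15)*(-2 - 15)) = 599 - sqrt(5 - 15 - 1*(-15)*(-17)) = 599 - sqrt(5 - 15 - 255) = 599 - sqrt(-265) = 599 - I*sqrt(265) ≈ 599.0 - 16.279*I)
(D - 2891)/(19 - 4631) = ((599 - I*sqrt(265)) - 2891)/(19 - 4631) = (-2292 - I*sqrt(265))/(-4612) = (-2292 - I*sqrt(265))*(-1/4612) = 573/1153 + I*sqrt(265)/4612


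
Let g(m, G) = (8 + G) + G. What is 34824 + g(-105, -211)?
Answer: 34410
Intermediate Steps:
g(m, G) = 8 + 2*G
34824 + g(-105, -211) = 34824 + (8 + 2*(-211)) = 34824 + (8 - 422) = 34824 - 414 = 34410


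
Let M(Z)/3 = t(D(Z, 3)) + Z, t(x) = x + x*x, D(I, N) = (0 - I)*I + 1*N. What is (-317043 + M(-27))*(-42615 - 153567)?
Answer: -247567166532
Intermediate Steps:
D(I, N) = N - I² (D(I, N) = (-I)*I + N = -I² + N = N - I²)
t(x) = x + x²
M(Z) = 3*Z + 3*(3 - Z²)*(4 - Z²) (M(Z) = 3*((3 - Z²)*(1 + (3 - Z²)) + Z) = 3*((3 - Z²)*(4 - Z²) + Z) = 3*(Z + (3 - Z²)*(4 - Z²)) = 3*Z + 3*(3 - Z²)*(4 - Z²))
(-317043 + M(-27))*(-42615 - 153567) = (-317043 + (3*(-27) + 3*(-4 + (-27)²)*(-3 + (-27)²)))*(-42615 - 153567) = (-317043 + (-81 + 3*(-4 + 729)*(-3 + 729)))*(-196182) = (-317043 + (-81 + 3*725*726))*(-196182) = (-317043 + (-81 + 1579050))*(-196182) = (-317043 + 1578969)*(-196182) = 1261926*(-196182) = -247567166532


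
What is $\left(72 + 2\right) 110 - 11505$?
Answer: $-3365$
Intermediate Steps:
$\left(72 + 2\right) 110 - 11505 = 74 \cdot 110 - 11505 = 8140 - 11505 = -3365$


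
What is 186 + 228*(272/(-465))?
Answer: 8158/155 ≈ 52.632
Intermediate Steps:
186 + 228*(272/(-465)) = 186 + 228*(272*(-1/465)) = 186 + 228*(-272/465) = 186 - 20672/155 = 8158/155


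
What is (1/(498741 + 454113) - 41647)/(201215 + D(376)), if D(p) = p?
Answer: -39683510537/192086790714 ≈ -0.20659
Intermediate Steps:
(1/(498741 + 454113) - 41647)/(201215 + D(376)) = (1/(498741 + 454113) - 41647)/(201215 + 376) = (1/952854 - 41647)/201591 = (1/952854 - 41647)*(1/201591) = -39683510537/952854*1/201591 = -39683510537/192086790714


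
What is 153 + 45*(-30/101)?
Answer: 14103/101 ≈ 139.63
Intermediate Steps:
153 + 45*(-30/101) = 153 - 1350/101 = 14103/101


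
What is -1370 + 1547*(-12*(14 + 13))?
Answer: -502598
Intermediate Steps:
-1370 + 1547*(-12*(14 + 13)) = -1370 + 1547*(-12*27) = -1370 + 1547*(-324) = -1370 - 501228 = -502598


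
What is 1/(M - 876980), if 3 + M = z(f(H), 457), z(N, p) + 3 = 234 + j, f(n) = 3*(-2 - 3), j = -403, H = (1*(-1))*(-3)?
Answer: -1/877155 ≈ -1.1400e-6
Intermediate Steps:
H = 3 (H = -1*(-3) = 3)
f(n) = -15 (f(n) = 3*(-5) = -15)
z(N, p) = -172 (z(N, p) = -3 + (234 - 403) = -3 - 169 = -172)
M = -175 (M = -3 - 172 = -175)
1/(M - 876980) = 1/(-175 - 876980) = 1/(-877155) = -1/877155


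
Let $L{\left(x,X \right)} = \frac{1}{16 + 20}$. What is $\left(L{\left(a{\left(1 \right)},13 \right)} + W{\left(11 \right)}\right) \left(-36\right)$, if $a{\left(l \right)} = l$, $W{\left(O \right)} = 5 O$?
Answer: $-1981$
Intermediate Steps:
$L{\left(x,X \right)} = \frac{1}{36}$
$\left(L{\left(a{\left(1 \right)},13 \right)} + W{\left(11 \right)}\right) \left(-36\right) = \left(\frac{1}{36} + 5 \cdot 11\right) \left(-36\right) = \left(\frac{1}{36} + 55\right) \left(-36\right) = \frac{1981}{36} \left(-36\right) = -1981$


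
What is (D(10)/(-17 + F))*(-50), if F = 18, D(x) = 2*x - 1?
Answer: -950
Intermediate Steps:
D(x) = -1 + 2*x
(D(10)/(-17 + F))*(-50) = ((-1 + 2*10)/(-17 + 18))*(-50) = ((-1 + 20)/1)*(-50) = (1*19)*(-50) = 19*(-50) = -950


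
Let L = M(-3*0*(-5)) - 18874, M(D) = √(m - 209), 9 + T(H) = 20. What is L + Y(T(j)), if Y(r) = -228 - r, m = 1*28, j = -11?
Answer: -19113 + I*√181 ≈ -19113.0 + 13.454*I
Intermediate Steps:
T(H) = 11 (T(H) = -9 + 20 = 11)
m = 28
M(D) = I*√181 (M(D) = √(28 - 209) = √(-181) = I*√181)
L = -18874 + I*√181 (L = I*√181 - 18874 = -18874 + I*√181 ≈ -18874.0 + 13.454*I)
L + Y(T(j)) = (-18874 + I*√181) + (-228 - 1*11) = (-18874 + I*√181) + (-228 - 11) = (-18874 + I*√181) - 239 = -19113 + I*√181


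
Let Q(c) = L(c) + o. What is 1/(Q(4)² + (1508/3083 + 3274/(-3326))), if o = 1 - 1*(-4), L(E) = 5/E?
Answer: 82032464/3163768053 ≈ 0.025929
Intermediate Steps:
o = 5 (o = 1 + 4 = 5)
Q(c) = 5 + 5/c (Q(c) = 5/c + 5 = 5 + 5/c)
1/(Q(4)² + (1508/3083 + 3274/(-3326))) = 1/((5 + 5/4)² + (1508/3083 + 3274/(-3326))) = 1/((5 + 5*(¼))² + (1508*(1/3083) + 3274*(-1/3326))) = 1/((5 + 5/4)² + (1508/3083 - 1637/1663)) = 1/((25/4)² - 2539067/5127029) = 1/(625/16 - 2539067/5127029) = 1/(3163768053/82032464) = 82032464/3163768053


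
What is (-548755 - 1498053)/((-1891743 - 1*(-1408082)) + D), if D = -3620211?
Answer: 255851/512984 ≈ 0.49875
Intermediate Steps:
(-548755 - 1498053)/((-1891743 - 1*(-1408082)) + D) = (-548755 - 1498053)/((-1891743 - 1*(-1408082)) - 3620211) = -2046808/((-1891743 + 1408082) - 3620211) = -2046808/(-483661 - 3620211) = -2046808/(-4103872) = -2046808*(-1/4103872) = 255851/512984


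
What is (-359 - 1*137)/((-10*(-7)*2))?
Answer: -124/35 ≈ -3.5429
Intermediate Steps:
(-359 - 1*137)/((-10*(-7)*2)) = (-359 - 137)/((70*2)) = -496/140 = -496*1/140 = -124/35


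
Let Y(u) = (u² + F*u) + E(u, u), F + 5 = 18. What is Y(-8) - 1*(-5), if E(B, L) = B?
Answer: -43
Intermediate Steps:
F = 13 (F = -5 + 18 = 13)
Y(u) = u² + 14*u (Y(u) = (u² + 13*u) + u = u² + 14*u)
Y(-8) - 1*(-5) = -8*(14 - 8) - 1*(-5) = -8*6 + 5 = -48 + 5 = -43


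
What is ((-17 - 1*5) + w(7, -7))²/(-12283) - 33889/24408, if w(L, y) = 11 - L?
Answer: -424166779/299803464 ≈ -1.4148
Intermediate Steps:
((-17 - 1*5) + w(7, -7))²/(-12283) - 33889/24408 = ((-17 - 1*5) + (11 - 1*7))²/(-12283) - 33889/24408 = ((-17 - 5) + (11 - 7))²*(-1/12283) - 33889*1/24408 = (-22 + 4)²*(-1/12283) - 33889/24408 = (-18)²*(-1/12283) - 33889/24408 = 324*(-1/12283) - 33889/24408 = -324/12283 - 33889/24408 = -424166779/299803464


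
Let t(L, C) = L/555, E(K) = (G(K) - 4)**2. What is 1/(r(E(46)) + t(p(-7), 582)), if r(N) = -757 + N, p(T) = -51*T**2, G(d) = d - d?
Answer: -185/137918 ≈ -0.0013414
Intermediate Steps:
G(d) = 0
E(K) = 16 (E(K) = (0 - 4)**2 = (-4)**2 = 16)
t(L, C) = L/555 (t(L, C) = L*(1/555) = L/555)
1/(r(E(46)) + t(p(-7), 582)) = 1/((-757 + 16) + (-51*(-7)**2)/555) = 1/(-741 + (-51*49)/555) = 1/(-741 + (1/555)*(-2499)) = 1/(-741 - 833/185) = 1/(-137918/185) = -185/137918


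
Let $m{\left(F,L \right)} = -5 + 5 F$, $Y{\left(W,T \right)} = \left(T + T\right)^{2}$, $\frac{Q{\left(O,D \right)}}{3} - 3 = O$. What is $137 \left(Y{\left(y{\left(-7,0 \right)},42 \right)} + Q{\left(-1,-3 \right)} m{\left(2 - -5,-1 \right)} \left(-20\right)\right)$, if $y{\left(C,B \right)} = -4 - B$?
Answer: $473472$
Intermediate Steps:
$Q{\left(O,D \right)} = 9 + 3 O$
$Y{\left(W,T \right)} = 4 T^{2}$ ($Y{\left(W,T \right)} = \left(2 T\right)^{2} = 4 T^{2}$)
$137 \left(Y{\left(y{\left(-7,0 \right)},42 \right)} + Q{\left(-1,-3 \right)} m{\left(2 - -5,-1 \right)} \left(-20\right)\right) = 137 \left(4 \cdot 42^{2} + \left(9 + 3 \left(-1\right)\right) \left(-5 + 5 \left(2 - -5\right)\right) \left(-20\right)\right) = 137 \left(4 \cdot 1764 + \left(9 - 3\right) \left(-5 + 5 \left(2 + 5\right)\right) \left(-20\right)\right) = 137 \left(7056 + 6 \left(-5 + 5 \cdot 7\right) \left(-20\right)\right) = 137 \left(7056 + 6 \left(-5 + 35\right) \left(-20\right)\right) = 137 \left(7056 + 6 \cdot 30 \left(-20\right)\right) = 137 \left(7056 + 180 \left(-20\right)\right) = 137 \left(7056 - 3600\right) = 137 \cdot 3456 = 473472$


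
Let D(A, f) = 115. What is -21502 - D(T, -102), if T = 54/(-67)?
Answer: -21617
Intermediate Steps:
T = -54/67 (T = 54*(-1/67) = -54/67 ≈ -0.80597)
-21502 - D(T, -102) = -21502 - 1*115 = -21502 - 115 = -21617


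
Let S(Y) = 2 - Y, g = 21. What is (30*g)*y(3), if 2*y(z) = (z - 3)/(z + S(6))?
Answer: 0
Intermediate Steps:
y(z) = (-3 + z)/(2*(-4 + z)) (y(z) = ((z - 3)/(z + (2 - 1*6)))/2 = ((-3 + z)/(z + (2 - 6)))/2 = ((-3 + z)/(z - 4))/2 = ((-3 + z)/(-4 + z))/2 = (-3 + z)/(2*(-4 + z)))
(30*g)*y(3) = (30*21)*((-3 + 3)/(2*(-4 + 3))) = 630*((½)*0/(-1)) = 630*((½)*(-1)*0) = 630*0 = 0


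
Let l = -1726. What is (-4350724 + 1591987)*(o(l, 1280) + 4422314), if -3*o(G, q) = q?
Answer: -12198824196298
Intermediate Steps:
o(G, q) = -q/3
(-4350724 + 1591987)*(o(l, 1280) + 4422314) = (-4350724 + 1591987)*(-⅓*1280 + 4422314) = -2758737*(-1280/3 + 4422314) = -2758737*13265662/3 = -12198824196298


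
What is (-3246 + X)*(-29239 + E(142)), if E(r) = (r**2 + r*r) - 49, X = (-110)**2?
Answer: 97748160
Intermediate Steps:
X = 12100
E(r) = -49 + 2*r**2 (E(r) = (r**2 + r**2) - 49 = 2*r**2 - 49 = -49 + 2*r**2)
(-3246 + X)*(-29239 + E(142)) = (-3246 + 12100)*(-29239 + (-49 + 2*142**2)) = 8854*(-29239 + (-49 + 2*20164)) = 8854*(-29239 + (-49 + 40328)) = 8854*(-29239 + 40279) = 8854*11040 = 97748160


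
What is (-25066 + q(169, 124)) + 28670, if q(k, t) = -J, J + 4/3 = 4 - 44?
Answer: 10936/3 ≈ 3645.3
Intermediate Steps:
J = -124/3 (J = -4/3 + (4 - 44) = -4/3 - 40 = -124/3 ≈ -41.333)
q(k, t) = 124/3 (q(k, t) = -1*(-124/3) = 124/3)
(-25066 + q(169, 124)) + 28670 = (-25066 + 124/3) + 28670 = -75074/3 + 28670 = 10936/3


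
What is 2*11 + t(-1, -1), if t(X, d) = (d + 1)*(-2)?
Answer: 22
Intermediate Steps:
t(X, d) = -2 - 2*d (t(X, d) = (1 + d)*(-2) = -2 - 2*d)
2*11 + t(-1, -1) = 2*11 + (-2 - 2*(-1)) = 22 + (-2 + 2) = 22 + 0 = 22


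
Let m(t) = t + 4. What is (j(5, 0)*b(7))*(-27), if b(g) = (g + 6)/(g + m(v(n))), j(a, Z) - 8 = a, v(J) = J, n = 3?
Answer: -4563/14 ≈ -325.93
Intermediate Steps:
j(a, Z) = 8 + a
m(t) = 4 + t
b(g) = (6 + g)/(7 + g) (b(g) = (g + 6)/(g + (4 + 3)) = (6 + g)/(g + 7) = (6 + g)/(7 + g))
(j(5, 0)*b(7))*(-27) = ((8 + 5)*((6 + 7)/(7 + 7)))*(-27) = (13*(13/14))*(-27) = (169/14)*(-27) = -4563/14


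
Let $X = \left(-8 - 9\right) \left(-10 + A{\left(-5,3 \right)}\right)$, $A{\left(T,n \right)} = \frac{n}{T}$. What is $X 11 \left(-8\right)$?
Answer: $- \frac{79288}{5} \approx -15858.0$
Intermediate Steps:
$X = \frac{901}{5}$ ($X = \left(-8 - 9\right) \left(-10 + \frac{3}{-5}\right) = - 17 \left(-10 + 3 \left(- \frac{1}{5}\right)\right) = - 17 \left(-10 - \frac{3}{5}\right) = \left(-17\right) \left(- \frac{53}{5}\right) = \frac{901}{5} \approx 180.2$)
$X 11 \left(-8\right) = \frac{901}{5} \cdot 11 \left(-8\right) = \frac{9911}{5} \left(-8\right) = - \frac{79288}{5}$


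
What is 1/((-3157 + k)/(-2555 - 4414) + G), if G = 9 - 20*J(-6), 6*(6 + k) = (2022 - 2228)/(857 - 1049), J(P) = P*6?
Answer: 4014144/2928132761 ≈ 0.0013709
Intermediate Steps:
J(P) = 6*P
k = -3353/576 (k = -6 + ((2022 - 2228)/(857 - 1049))/6 = -6 + (-206/(-192))/6 = -6 + (-206*(-1/192))/6 = -6 + (1/6)*(103/96) = -6 + 103/576 = -3353/576 ≈ -5.8212)
G = 729 (G = 9 - 120*(-6) = 9 - 20*(-36) = 9 + 720 = 729)
1/((-3157 + k)/(-2555 - 4414) + G) = 1/((-3157 - 3353/576)/(-2555 - 4414) + 729) = 1/(-1821785/576/(-6969) + 729) = 1/(-1821785/576*(-1/6969) + 729) = 1/(1821785/4014144 + 729) = 1/(2928132761/4014144) = 4014144/2928132761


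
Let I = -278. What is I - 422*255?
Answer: -107888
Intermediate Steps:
I - 422*255 = -278 - 422*255 = -278 - 107610 = -107888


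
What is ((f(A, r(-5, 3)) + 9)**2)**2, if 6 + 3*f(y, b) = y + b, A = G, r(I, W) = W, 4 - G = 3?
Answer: 390625/81 ≈ 4822.5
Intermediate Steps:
G = 1 (G = 4 - 1*3 = 4 - 3 = 1)
A = 1
f(y, b) = -2 + b/3 + y/3 (f(y, b) = -2 + (y + b)/3 = -2 + (b + y)/3 = -2 + (b/3 + y/3) = -2 + b/3 + y/3)
((f(A, r(-5, 3)) + 9)**2)**2 = (((-2 + (1/3)*3 + (1/3)*1) + 9)**2)**2 = (((-2 + 1 + 1/3) + 9)**2)**2 = ((-2/3 + 9)**2)**2 = ((25/3)**2)**2 = (625/9)**2 = 390625/81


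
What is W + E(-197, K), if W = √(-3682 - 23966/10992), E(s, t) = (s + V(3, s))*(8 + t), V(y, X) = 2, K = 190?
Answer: -38610 + I*√27821102370/2748 ≈ -38610.0 + 60.697*I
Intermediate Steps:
E(s, t) = (2 + s)*(8 + t) (E(s, t) = (s + 2)*(8 + t) = (2 + s)*(8 + t))
W = I*√27821102370/2748 (W = √(-3682 - 23966*1/10992) = √(-3682 - 11983/5496) = √(-20248255/5496) = I*√27821102370/2748 ≈ 60.697*I)
W + E(-197, K) = I*√27821102370/2748 + (16 + 2*190 + 8*(-197) - 197*190) = I*√27821102370/2748 + (16 + 380 - 1576 - 37430) = I*√27821102370/2748 - 38610 = -38610 + I*√27821102370/2748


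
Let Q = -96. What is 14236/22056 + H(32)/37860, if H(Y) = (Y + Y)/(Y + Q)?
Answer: 7485457/11597780 ≈ 0.64542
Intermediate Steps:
H(Y) = 2*Y/(-96 + Y) (H(Y) = (Y + Y)/(Y - 96) = (2*Y)/(-96 + Y) = 2*Y/(-96 + Y))
14236/22056 + H(32)/37860 = 14236/22056 + (2*32/(-96 + 32))/37860 = 14236*(1/22056) + (2*32/(-64))*(1/37860) = 3559/5514 + (2*32*(-1/64))*(1/37860) = 3559/5514 - 1*1/37860 = 3559/5514 - 1/37860 = 7485457/11597780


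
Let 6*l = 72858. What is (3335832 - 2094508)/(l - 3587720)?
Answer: -1241324/3575577 ≈ -0.34717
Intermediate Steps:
l = 12143 (l = (⅙)*72858 = 12143)
(3335832 - 2094508)/(l - 3587720) = (3335832 - 2094508)/(12143 - 3587720) = 1241324/(-3575577) = 1241324*(-1/3575577) = -1241324/3575577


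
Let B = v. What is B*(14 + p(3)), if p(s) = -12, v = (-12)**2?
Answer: 288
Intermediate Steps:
v = 144
B = 144
B*(14 + p(3)) = 144*(14 - 12) = 144*2 = 288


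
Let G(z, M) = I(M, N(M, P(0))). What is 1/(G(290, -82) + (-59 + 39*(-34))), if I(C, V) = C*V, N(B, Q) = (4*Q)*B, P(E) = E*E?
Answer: -1/1385 ≈ -0.00072202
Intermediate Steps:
P(E) = E²
N(B, Q) = 4*B*Q
G(z, M) = 0 (G(z, M) = M*(4*M*0²) = M*(4*M*0) = M*0 = 0)
1/(G(290, -82) + (-59 + 39*(-34))) = 1/(0 + (-59 + 39*(-34))) = 1/(0 + (-59 - 1326)) = 1/(0 - 1385) = 1/(-1385) = -1/1385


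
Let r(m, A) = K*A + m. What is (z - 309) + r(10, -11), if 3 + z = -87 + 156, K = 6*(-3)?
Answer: -35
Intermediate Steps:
K = -18
r(m, A) = m - 18*A (r(m, A) = -18*A + m = m - 18*A)
z = 66 (z = -3 + (-87 + 156) = -3 + 69 = 66)
(z - 309) + r(10, -11) = (66 - 309) + (10 - 18*(-11)) = -243 + (10 + 198) = -243 + 208 = -35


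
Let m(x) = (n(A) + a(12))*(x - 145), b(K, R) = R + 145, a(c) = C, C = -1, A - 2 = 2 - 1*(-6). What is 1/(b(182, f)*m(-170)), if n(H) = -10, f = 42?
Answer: 1/647955 ≈ 1.5433e-6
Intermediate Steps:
A = 10 (A = 2 + (2 - 1*(-6)) = 2 + (2 + 6) = 2 + 8 = 10)
a(c) = -1
b(K, R) = 145 + R
m(x) = 1595 - 11*x (m(x) = (-10 - 1)*(x - 145) = -11*(-145 + x) = 1595 - 11*x)
1/(b(182, f)*m(-170)) = 1/((145 + 42)*(1595 - 11*(-170))) = 1/(187*(1595 + 1870)) = (1/187)/3465 = (1/187)*(1/3465) = 1/647955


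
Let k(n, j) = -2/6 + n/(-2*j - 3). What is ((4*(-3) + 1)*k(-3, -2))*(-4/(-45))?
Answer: 88/27 ≈ 3.2593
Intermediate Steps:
k(n, j) = -⅓ + n/(-3 - 2*j) (k(n, j) = -2*⅙ + n/(-3 - 2*j) = -⅓ + n/(-3 - 2*j))
((4*(-3) + 1)*k(-3, -2))*(-4/(-45)) = ((4*(-3) + 1)*((-3 - 3*(-3) - 2*(-2))/(3*(3 + 2*(-2)))))*(-4/(-45)) = ((-12 + 1)*((-3 + 9 + 4)/(3*(3 - 4))))*(-4*(-1/45)) = -11*10/(3*(-1))*(4/45) = -11*(-1)*10/3*(4/45) = -11*(-10/3)*(4/45) = (110/3)*(4/45) = 88/27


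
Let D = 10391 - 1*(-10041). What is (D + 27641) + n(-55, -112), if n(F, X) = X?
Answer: 47961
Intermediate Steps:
D = 20432 (D = 10391 + 10041 = 20432)
(D + 27641) + n(-55, -112) = (20432 + 27641) - 112 = 48073 - 112 = 47961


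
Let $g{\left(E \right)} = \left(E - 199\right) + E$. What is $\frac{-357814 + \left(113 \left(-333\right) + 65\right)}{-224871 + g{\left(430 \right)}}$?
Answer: $\frac{197689}{112105} \approx 1.7634$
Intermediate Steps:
$g{\left(E \right)} = -199 + 2 E$ ($g{\left(E \right)} = \left(-199 + E\right) + E = -199 + 2 E$)
$\frac{-357814 + \left(113 \left(-333\right) + 65\right)}{-224871 + g{\left(430 \right)}} = \frac{-357814 + \left(113 \left(-333\right) + 65\right)}{-224871 + \left(-199 + 2 \cdot 430\right)} = \frac{-357814 + \left(-37629 + 65\right)}{-224871 + \left(-199 + 860\right)} = \frac{-357814 - 37564}{-224871 + 661} = - \frac{395378}{-224210} = \left(-395378\right) \left(- \frac{1}{224210}\right) = \frac{197689}{112105}$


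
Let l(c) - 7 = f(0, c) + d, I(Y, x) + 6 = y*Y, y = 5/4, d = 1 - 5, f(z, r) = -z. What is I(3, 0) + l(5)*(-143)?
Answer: -1725/4 ≈ -431.25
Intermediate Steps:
d = -4
y = 5/4 (y = 5*(¼) = 5/4 ≈ 1.2500)
I(Y, x) = -6 + 5*Y/4
l(c) = 3 (l(c) = 7 + (-1*0 - 4) = 7 + (0 - 4) = 7 - 4 = 3)
I(3, 0) + l(5)*(-143) = (-6 + (5/4)*3) + 3*(-143) = (-6 + 15/4) - 429 = -9/4 - 429 = -1725/4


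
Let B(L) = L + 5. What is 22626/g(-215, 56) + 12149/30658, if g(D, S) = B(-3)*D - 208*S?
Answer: -30385127/20571518 ≈ -1.4770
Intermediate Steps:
B(L) = 5 + L
g(D, S) = -208*S + 2*D (g(D, S) = (5 - 3)*D - 208*S = 2*D - 208*S = -208*S + 2*D)
22626/g(-215, 56) + 12149/30658 = 22626/(-208*56 + 2*(-215)) + 12149/30658 = 22626/(-11648 - 430) + 12149*(1/30658) = 22626/(-12078) + 12149/30658 = 22626*(-1/12078) + 12149/30658 = -1257/671 + 12149/30658 = -30385127/20571518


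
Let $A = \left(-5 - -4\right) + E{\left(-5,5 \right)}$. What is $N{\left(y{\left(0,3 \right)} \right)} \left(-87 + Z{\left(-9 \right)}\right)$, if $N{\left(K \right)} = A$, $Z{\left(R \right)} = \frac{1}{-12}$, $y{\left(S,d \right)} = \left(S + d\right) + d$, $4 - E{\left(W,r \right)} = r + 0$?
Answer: $\frac{1045}{6} \approx 174.17$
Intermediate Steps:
$E{\left(W,r \right)} = 4 - r$ ($E{\left(W,r \right)} = 4 - \left(r + 0\right) = 4 - r$)
$y{\left(S,d \right)} = S + 2 d$
$Z{\left(R \right)} = - \frac{1}{12}$
$A = -2$ ($A = \left(-5 - -4\right) + \left(4 - 5\right) = \left(-5 + 4\right) + \left(4 - 5\right) = -1 - 1 = -2$)
$N{\left(K \right)} = -2$
$N{\left(y{\left(0,3 \right)} \right)} \left(-87 + Z{\left(-9 \right)}\right) = - 2 \left(-87 - \frac{1}{12}\right) = \left(-2\right) \left(- \frac{1045}{12}\right) = \frac{1045}{6}$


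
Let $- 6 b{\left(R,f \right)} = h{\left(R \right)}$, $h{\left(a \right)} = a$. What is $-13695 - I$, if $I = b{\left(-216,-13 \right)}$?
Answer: $-13731$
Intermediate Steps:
$b{\left(R,f \right)} = - \frac{R}{6}$
$I = 36$ ($I = \left(- \frac{1}{6}\right) \left(-216\right) = 36$)
$-13695 - I = -13695 - 36 = -13731$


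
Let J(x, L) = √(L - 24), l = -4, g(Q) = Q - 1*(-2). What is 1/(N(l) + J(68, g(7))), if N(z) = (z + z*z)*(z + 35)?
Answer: 124/46133 - I*√15/138399 ≈ 0.0026879 - 2.7984e-5*I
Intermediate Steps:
g(Q) = 2 + Q (g(Q) = Q + 2 = 2 + Q)
J(x, L) = √(-24 + L)
N(z) = (35 + z)*(z + z²) (N(z) = (z + z²)*(35 + z) = (35 + z)*(z + z²))
1/(N(l) + J(68, g(7))) = 1/(-4*(35 + (-4)² + 36*(-4)) + √(-24 + (2 + 7))) = 1/(-4*(35 + 16 - 144) + √(-24 + 9)) = 1/(-4*(-93) + √(-15)) = 1/(372 + I*√15)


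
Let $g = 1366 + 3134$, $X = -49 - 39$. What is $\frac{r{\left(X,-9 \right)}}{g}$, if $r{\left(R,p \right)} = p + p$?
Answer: $- \frac{1}{250} \approx -0.004$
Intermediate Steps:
$X = -88$ ($X = -49 - 39 = -88$)
$r{\left(R,p \right)} = 2 p$
$g = 4500$
$\frac{r{\left(X,-9 \right)}}{g} = \frac{2 \left(-9\right)}{4500} = \left(-18\right) \frac{1}{4500} = - \frac{1}{250}$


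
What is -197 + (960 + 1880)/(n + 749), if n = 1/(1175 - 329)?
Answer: -24485479/126731 ≈ -193.21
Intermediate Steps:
n = 1/846 ≈ 0.0011820
-197 + (960 + 1880)/(n + 749) = -197 + (960 + 1880)/(1/846 + 749) = -197 + 2840/(633655/846) = -197 + 2840*(846/633655) = -197 + 480528/126731 = -24485479/126731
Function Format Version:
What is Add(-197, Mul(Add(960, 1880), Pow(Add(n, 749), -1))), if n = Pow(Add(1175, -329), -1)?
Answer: Rational(-24485479, 126731) ≈ -193.21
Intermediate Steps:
n = Rational(1, 846) (n = Pow(846, -1) = Rational(1, 846) ≈ 0.0011820)
Add(-197, Mul(Add(960, 1880), Pow(Add(n, 749), -1))) = Add(-197, Mul(Add(960, 1880), Pow(Add(Rational(1, 846), 749), -1))) = Add(-197, Mul(2840, Pow(Rational(633655, 846), -1))) = Add(-197, Mul(2840, Rational(846, 633655))) = Add(-197, Rational(480528, 126731)) = Rational(-24485479, 126731)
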